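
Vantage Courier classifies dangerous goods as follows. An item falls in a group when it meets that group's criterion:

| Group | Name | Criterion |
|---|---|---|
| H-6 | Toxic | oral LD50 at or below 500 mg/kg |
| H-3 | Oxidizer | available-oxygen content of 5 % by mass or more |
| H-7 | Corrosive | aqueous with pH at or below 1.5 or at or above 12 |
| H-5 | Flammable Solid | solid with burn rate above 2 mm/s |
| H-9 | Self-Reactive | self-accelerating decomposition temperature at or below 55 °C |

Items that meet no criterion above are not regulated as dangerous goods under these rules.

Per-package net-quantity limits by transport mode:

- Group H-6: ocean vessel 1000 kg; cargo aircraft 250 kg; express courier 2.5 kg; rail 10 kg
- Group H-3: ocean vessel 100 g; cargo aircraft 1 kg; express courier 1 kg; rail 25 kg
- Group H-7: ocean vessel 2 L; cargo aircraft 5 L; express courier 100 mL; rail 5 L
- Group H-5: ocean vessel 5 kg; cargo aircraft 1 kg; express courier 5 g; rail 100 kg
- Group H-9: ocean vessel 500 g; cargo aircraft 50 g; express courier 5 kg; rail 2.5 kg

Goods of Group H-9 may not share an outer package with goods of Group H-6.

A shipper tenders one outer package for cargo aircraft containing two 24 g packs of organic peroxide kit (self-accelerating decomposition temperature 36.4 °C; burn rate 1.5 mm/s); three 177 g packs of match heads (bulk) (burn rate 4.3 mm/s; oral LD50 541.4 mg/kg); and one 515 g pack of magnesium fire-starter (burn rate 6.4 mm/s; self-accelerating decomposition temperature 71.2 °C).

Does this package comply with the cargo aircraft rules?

No

Self-accelerating decomposition temperature 36.4 °C meets the Group H-9 criterion (Self-Reactive), so the organic peroxide kit is Group H-9.
With burn rate 4.3 mm/s (> 2 mm/s), the match heads (bulk) fall in Group H-5.
Burn rate 6.4 mm/s meets the Group H-5 criterion (Flammable Solid), so the magnesium fire-starter is Group H-5.
Total Group H-5: (three 177 g packs = 531 g) + 515 g = 1.046 kg.
1.046 kg > 1 kg (cargo aircraft limit, Group H-5) — over the limit.
Group H-9 quantity: two 24 g packs = 48 g.
That is within the Group H-9 cargo aircraft limit of 50 g.
The segregation rule (Group H-9 with Group H-6) does not apply to Group H-5 with Group H-9.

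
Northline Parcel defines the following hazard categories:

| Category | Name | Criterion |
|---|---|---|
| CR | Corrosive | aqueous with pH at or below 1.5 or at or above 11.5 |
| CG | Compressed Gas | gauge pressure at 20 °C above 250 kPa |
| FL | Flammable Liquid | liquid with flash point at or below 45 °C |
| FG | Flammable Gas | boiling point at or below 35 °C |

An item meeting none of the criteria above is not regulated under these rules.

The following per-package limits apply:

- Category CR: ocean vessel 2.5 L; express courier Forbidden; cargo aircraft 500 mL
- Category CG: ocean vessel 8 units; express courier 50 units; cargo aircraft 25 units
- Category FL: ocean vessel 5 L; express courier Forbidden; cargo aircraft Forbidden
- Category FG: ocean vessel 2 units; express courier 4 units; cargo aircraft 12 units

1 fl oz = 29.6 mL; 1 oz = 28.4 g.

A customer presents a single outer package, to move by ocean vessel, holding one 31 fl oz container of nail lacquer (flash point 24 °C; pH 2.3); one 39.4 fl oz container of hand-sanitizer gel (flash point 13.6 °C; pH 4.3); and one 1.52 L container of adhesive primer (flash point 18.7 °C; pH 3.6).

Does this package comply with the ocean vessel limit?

Nail lacquer: flash point 24 °C ≤ 45 °C → Category FL (Flammable Liquid).
Flash point 13.6 °C meets the Category FL criterion (Flammable Liquid), so the hand-sanitizer gel is Category FL.
Flash point 18.7 °C meets the Category FL criterion (Flammable Liquid), so the adhesive primer is Category FL.
Total Category FL: (one 31 fl oz container = 917.6 mL) + (one 39.4 fl oz container = 1166.24 mL) + 1.52 L = 3603.84 mL.
That is within the Category FL ocean vessel limit of 5 L.

Yes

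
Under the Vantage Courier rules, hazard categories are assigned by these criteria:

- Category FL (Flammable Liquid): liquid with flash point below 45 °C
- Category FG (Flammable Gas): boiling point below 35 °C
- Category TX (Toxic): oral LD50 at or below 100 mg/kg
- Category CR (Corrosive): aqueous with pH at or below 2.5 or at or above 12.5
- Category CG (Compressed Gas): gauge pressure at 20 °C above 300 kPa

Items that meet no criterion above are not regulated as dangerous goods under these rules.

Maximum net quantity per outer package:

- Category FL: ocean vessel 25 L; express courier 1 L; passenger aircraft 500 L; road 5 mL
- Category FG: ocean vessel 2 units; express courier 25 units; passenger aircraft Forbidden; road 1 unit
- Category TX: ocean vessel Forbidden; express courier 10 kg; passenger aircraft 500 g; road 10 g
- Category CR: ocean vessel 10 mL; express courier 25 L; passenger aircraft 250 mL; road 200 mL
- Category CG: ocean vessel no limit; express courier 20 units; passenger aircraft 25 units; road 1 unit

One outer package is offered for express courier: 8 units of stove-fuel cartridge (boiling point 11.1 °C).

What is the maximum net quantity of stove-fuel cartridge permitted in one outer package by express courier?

The stove-fuel cartridge has boiling point 11.1 °C, which is < 35 °C, so it is Category FG (Flammable Gas).
The express courier limit for Category FG is 25 units.

25 units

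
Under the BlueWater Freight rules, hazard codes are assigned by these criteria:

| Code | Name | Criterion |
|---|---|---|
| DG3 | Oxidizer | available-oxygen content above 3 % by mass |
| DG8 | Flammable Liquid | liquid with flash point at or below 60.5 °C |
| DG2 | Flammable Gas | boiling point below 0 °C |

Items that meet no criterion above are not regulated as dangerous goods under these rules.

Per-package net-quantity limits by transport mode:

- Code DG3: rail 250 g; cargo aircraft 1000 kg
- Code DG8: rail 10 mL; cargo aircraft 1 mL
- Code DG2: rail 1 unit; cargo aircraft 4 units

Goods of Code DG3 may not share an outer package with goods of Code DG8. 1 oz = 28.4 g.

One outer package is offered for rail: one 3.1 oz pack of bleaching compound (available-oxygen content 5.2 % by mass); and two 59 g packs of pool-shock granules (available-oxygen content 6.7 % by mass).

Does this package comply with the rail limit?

The bleaching compound has available-oxygen content 5.2 % by mass, which is > 3 % by mass, so it is Code DG3 (Oxidizer).
Pool-shock granules: available-oxygen content 6.7 % by mass > 3 % by mass → Code DG3 (Oxidizer).
Code DG3 net quantity: (one 3.1 oz pack = 88.04 g) + (two 59 g packs = 118 g) = 206.04 g.
That is within the Code DG3 rail limit of 250 g.

Yes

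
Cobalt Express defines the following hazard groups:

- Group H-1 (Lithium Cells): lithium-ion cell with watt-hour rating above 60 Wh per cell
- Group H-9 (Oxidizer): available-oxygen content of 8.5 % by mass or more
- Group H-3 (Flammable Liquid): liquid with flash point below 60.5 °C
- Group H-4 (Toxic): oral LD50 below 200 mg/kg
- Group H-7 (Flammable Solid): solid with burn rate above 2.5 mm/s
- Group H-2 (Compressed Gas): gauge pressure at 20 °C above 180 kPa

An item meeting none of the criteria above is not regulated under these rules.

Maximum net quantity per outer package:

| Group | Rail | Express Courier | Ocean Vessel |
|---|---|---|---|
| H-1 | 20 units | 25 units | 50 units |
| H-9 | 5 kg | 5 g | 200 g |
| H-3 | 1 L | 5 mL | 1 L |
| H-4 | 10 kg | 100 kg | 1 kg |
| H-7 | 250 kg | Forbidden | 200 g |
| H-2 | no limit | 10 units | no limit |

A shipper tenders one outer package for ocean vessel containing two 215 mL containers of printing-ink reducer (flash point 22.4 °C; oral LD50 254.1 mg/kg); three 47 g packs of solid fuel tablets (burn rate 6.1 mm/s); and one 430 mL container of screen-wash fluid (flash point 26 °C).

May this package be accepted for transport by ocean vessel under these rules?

Flash point 22.4 °C meets the Group H-3 criterion (Flammable Liquid), so the printing-ink reducer is Group H-3.
Burn rate 6.1 mm/s meets the Group H-7 criterion (Flammable Solid), so the solid fuel tablets are Group H-7.
Screen-wash fluid: flash point 26 °C < 60.5 °C → Group H-3 (Flammable Liquid).
Group H-7 quantity: three 47 g packs = 141 g.
141 g ≤ 200 g (ocean vessel limit, Group H-7) — within limit.
Group H-3 net quantity: (two 215 mL containers = 430 mL) + 430 mL = 860 mL.
860 mL is within the ocean vessel limit of 1 L for Group H-3.
Every hazard group is within its ocean vessel limit and no segregation rule is violated.

Yes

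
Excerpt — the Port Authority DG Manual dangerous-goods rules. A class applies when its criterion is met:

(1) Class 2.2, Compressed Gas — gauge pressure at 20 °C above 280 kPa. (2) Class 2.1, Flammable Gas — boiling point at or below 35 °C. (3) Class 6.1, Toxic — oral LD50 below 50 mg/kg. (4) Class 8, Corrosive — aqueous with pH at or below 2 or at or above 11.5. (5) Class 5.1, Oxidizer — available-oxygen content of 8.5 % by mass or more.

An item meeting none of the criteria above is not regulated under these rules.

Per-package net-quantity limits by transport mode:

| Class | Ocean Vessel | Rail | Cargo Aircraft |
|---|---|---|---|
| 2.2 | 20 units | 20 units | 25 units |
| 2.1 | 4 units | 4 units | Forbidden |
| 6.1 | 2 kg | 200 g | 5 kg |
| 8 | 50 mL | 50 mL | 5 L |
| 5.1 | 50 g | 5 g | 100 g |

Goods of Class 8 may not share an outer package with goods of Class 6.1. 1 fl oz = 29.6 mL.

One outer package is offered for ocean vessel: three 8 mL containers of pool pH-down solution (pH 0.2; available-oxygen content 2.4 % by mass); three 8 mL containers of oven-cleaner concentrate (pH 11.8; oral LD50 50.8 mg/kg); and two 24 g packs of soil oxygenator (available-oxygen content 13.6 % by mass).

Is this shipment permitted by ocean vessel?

Yes

pH 0.2 meets the Class 8 criterion (Corrosive), so the pool pH-down solution is Class 8.
The oven-cleaner concentrate has pH 11.8, which is ≥ 11.5, so it is Class 8 (Corrosive).
With available-oxygen content 13.6 % by mass (≥ 8.5 % by mass), the soil oxygenator falls in Class 5.1.
Class 8 net quantity: (three 8 mL containers = 24 mL) + (three 8 mL containers = 24 mL) = 48 mL.
48 mL is within the ocean vessel limit of 50 mL for Class 8.
Class 5.1 quantity: two 24 g packs = 48 g.
That is within the Class 5.1 ocean vessel limit of 50 g.
The segregation rule (Class 8 with Class 6.1) does not apply to Class 8 with Class 5.1.
Every hazard class is within its ocean vessel limit and no segregation rule is violated.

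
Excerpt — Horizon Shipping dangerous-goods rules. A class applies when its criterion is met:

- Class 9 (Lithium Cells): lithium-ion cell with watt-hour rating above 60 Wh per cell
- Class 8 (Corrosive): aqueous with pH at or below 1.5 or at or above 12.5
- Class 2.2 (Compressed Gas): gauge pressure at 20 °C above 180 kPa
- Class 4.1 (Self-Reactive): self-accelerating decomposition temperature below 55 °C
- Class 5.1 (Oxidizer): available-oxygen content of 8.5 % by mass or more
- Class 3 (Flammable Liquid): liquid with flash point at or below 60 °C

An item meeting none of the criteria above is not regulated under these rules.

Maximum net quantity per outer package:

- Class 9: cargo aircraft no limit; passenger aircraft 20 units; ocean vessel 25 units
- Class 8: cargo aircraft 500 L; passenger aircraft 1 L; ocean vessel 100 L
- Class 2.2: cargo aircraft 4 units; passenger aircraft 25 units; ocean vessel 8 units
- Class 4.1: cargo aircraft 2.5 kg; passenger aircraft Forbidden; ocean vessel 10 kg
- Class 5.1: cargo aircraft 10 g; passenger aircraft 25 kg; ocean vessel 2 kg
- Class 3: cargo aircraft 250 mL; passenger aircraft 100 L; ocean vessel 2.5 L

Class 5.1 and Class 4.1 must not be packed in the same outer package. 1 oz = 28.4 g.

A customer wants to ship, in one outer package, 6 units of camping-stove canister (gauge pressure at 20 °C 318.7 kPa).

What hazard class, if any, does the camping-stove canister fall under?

Class 2.2

Camping-stove canister: gauge pressure at 20 °C 318.7 kPa > 180 kPa → Class 2.2 (Compressed Gas).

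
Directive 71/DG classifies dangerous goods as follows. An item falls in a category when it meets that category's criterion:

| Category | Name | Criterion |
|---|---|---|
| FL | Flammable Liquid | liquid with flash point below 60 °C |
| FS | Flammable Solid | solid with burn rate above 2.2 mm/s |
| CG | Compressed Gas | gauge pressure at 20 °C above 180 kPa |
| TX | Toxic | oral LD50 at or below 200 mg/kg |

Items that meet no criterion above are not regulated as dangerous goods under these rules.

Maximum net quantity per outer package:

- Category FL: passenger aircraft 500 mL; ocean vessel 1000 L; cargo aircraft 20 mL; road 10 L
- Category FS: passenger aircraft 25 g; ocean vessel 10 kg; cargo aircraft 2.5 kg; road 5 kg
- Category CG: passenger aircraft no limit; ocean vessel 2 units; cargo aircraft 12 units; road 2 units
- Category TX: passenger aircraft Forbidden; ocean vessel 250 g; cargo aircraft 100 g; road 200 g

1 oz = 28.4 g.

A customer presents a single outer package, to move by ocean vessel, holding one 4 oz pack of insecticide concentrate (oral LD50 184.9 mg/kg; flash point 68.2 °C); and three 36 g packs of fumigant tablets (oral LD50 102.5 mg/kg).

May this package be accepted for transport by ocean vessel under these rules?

Yes

With oral LD50 184.9 mg/kg (≤ 200 mg/kg), the insecticide concentrate falls in Category TX.
Oral LD50 102.5 mg/kg meets the Category TX criterion (Toxic), so the fumigant tablets are Category TX.
Total Category TX: (one 4 oz pack = 113.6 g) + (three 36 g packs = 108 g) = 221.6 g.
221.6 g ≤ 250 g (ocean vessel limit, Category TX) — within limit.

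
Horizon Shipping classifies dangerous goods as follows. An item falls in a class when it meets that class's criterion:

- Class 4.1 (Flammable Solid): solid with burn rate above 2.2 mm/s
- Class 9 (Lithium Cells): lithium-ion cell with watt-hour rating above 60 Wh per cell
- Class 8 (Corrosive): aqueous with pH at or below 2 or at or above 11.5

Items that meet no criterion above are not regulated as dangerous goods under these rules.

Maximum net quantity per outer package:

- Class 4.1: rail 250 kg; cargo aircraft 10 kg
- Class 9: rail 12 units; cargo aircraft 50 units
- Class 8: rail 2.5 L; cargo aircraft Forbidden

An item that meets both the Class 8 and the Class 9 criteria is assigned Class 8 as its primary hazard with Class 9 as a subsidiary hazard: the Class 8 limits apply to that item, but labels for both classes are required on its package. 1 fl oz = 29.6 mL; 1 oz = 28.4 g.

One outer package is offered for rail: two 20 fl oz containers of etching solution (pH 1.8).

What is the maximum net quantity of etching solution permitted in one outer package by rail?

2.5 L

Etching solution: pH 1.8 ≤ 2 → Class 8 (Corrosive).
The rail limit for Class 8 is 2.5 L.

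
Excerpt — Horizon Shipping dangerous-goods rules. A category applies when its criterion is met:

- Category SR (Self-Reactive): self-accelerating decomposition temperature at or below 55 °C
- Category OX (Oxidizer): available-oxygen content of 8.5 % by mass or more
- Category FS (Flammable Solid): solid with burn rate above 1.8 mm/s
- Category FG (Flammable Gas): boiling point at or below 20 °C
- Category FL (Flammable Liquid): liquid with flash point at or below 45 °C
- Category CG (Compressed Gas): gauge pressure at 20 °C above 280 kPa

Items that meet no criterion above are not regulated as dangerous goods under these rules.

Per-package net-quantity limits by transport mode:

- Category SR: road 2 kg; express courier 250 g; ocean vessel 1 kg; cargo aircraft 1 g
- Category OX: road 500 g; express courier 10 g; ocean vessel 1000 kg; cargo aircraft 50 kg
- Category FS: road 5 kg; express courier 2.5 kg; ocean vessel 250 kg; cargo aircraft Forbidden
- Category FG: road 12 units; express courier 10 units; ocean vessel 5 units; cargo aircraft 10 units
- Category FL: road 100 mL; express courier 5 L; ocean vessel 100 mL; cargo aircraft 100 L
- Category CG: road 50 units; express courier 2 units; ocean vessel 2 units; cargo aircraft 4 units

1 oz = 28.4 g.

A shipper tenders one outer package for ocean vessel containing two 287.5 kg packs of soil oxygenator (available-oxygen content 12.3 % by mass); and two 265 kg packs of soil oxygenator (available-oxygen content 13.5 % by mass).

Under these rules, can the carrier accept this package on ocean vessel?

Available-oxygen content 12.3 % by mass meets the Category OX criterion (Oxidizer), so the soil oxygenator is Category OX.
The soil oxygenator has available-oxygen content 13.5 % by mass, which is ≥ 8.5 % by mass, so it is Category OX (Oxidizer).
Category OX net quantity: (two 287.5 kg packs = 575 kg) + (two 265 kg packs = 530 kg) = 1105 kg.
1105 kg > 1000 kg (ocean vessel limit, Category OX) — over the limit.

No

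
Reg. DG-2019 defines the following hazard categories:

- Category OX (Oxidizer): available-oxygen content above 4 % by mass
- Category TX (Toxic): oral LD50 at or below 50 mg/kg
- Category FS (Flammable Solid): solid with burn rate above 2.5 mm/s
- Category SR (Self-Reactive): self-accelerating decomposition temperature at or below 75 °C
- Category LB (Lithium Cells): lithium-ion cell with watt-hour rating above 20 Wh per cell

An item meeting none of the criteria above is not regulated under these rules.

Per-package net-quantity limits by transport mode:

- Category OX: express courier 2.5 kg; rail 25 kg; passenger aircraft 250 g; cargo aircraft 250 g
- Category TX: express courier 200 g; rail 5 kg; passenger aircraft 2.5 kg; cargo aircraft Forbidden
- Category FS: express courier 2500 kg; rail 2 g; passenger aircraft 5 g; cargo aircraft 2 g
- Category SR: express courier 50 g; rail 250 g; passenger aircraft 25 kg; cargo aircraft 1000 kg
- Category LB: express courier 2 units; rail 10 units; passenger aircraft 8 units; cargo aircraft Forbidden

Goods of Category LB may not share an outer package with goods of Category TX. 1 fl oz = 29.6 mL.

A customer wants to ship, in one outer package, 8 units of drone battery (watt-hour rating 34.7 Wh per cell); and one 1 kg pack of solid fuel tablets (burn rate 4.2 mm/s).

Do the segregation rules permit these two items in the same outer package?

With watt-hour rating 34.7 Wh per cell (> 20 Wh per cell), the drone battery falls in Category LB.
Burn rate 4.2 mm/s meets the Category FS criterion (Flammable Solid), so the solid fuel tablets are Category FS.
No segregation rule bars Category LB with Category FS.

Yes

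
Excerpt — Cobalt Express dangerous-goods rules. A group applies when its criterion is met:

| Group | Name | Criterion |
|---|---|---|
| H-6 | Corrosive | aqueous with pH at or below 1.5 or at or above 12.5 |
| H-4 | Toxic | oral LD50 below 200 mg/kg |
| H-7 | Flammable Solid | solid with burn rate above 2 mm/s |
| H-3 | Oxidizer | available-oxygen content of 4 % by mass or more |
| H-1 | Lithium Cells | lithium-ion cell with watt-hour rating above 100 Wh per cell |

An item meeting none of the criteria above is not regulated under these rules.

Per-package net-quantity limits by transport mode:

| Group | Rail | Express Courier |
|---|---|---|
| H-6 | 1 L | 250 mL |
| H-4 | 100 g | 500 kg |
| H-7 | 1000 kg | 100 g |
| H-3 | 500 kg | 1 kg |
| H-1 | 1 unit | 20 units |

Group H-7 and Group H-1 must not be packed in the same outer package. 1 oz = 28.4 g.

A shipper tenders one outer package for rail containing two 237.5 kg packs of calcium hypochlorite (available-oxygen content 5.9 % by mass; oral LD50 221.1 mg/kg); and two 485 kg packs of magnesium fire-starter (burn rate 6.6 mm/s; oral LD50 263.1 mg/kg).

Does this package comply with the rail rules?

With available-oxygen content 5.9 % by mass (≥ 4 % by mass), the calcium hypochlorite falls in Group H-3.
The magnesium fire-starter has burn rate 6.6 mm/s, which is > 2 mm/s, so it is Group H-7 (Flammable Solid).
Group H-7 quantity: two 485 kg packs = 970 kg.
970 kg ≤ 1000 kg (rail limit, Group H-7) — within limit.
Group H-3 quantity: two 237.5 kg packs = 475 kg.
475 kg is within the rail limit of 500 kg for Group H-3.
The segregation rule (Group H-7 with Group H-1) does not apply to Group H-7 with Group H-3.
Every hazard group is within its rail limit and no segregation rule is violated.

Yes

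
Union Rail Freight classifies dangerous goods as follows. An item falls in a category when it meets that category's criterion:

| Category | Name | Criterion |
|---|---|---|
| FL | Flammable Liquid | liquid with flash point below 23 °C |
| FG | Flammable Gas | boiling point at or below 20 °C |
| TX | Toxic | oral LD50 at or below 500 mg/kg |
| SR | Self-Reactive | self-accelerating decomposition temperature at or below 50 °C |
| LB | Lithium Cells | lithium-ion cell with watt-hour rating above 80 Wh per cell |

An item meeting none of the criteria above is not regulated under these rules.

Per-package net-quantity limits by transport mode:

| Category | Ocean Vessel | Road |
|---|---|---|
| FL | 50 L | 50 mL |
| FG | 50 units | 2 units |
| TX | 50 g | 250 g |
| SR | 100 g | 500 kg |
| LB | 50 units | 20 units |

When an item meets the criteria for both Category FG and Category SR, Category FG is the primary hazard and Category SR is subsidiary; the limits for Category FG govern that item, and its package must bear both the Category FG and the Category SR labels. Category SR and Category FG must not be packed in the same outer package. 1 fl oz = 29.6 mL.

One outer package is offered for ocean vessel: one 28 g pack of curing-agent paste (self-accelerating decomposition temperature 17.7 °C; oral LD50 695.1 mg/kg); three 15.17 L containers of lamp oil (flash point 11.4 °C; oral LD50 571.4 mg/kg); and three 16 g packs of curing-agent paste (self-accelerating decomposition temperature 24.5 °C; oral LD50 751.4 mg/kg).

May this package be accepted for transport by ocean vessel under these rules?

Self-accelerating decomposition temperature 17.7 °C meets the Category SR criterion (Self-Reactive), so the curing-agent paste is Category SR.
The lamp oil has flash point 11.4 °C, which is < 23 °C, so it is Category FL (Flammable Liquid).
Self-accelerating decomposition temperature 24.5 °C meets the Category SR criterion (Self-Reactive), so the curing-agent paste is Category SR.
Category SR net quantity: 28 g + (three 16 g packs = 48 g) = 76 g.
76 g ≤ 100 g (ocean vessel limit, Category SR) — within limit.
Category FL quantity: three 15.17 L containers = 45.51 L.
45.51 L is within the ocean vessel limit of 50 L for Category FL.
The segregation rule (Category SR with Category FG) does not apply to Category SR with Category FL.
Every hazard category is within its ocean vessel limit and no segregation rule is violated.

Yes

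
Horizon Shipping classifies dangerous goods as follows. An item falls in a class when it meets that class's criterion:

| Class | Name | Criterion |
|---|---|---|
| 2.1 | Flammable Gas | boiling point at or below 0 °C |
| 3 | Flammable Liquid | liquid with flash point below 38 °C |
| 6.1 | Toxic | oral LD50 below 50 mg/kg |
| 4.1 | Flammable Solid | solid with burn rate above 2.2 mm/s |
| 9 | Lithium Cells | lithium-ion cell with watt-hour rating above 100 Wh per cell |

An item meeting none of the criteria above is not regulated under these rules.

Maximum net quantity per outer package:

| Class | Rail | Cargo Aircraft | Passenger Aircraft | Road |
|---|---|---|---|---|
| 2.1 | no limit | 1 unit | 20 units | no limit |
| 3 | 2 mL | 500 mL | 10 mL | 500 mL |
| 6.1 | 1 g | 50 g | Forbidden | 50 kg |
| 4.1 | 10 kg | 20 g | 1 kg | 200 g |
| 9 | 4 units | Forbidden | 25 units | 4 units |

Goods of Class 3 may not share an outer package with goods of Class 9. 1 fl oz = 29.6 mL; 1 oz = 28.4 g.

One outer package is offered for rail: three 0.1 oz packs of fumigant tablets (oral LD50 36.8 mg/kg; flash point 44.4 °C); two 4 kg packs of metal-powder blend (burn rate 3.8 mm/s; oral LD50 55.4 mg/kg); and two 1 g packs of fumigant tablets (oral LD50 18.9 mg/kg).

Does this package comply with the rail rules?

With oral LD50 36.8 mg/kg (< 50 mg/kg), the fumigant tablets fall in Class 6.1.
The metal-powder blend has burn rate 3.8 mm/s, which is > 2.2 mm/s, so it is Class 4.1 (Flammable Solid).
Fumigant tablets: oral LD50 18.9 mg/kg < 50 mg/kg → Class 6.1 (Toxic).
Class 6.1 net quantity: (three 0.1 oz packs = 8.52 g) + (two 1 g packs = 2 g) = 10.52 g.
That exceeds the Class 6.1 rail limit of 1 g.
Class 4.1 quantity: two 4 kg packs = 8 kg.
8 kg ≤ 10 kg (rail limit, Class 4.1) — within limit.
The segregation rule (Class 3 with Class 9) does not apply to Class 6.1 with Class 4.1.

No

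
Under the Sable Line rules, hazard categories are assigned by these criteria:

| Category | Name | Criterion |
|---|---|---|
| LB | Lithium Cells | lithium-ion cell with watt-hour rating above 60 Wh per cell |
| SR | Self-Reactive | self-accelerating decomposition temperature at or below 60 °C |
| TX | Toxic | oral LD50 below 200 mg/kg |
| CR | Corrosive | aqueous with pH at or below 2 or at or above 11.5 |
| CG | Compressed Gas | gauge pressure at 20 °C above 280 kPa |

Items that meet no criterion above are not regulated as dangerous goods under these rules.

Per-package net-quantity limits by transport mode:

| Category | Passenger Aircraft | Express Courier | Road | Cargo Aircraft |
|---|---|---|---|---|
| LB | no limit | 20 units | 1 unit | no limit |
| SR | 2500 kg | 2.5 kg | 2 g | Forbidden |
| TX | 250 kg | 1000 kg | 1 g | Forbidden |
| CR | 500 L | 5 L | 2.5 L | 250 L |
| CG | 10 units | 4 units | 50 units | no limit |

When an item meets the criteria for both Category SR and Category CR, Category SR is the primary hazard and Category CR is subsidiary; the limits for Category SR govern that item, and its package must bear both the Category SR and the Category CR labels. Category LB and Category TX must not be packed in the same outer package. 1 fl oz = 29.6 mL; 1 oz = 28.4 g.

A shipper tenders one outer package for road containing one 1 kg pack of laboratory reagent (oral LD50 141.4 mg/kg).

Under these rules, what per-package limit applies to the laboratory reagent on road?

Oral LD50 141.4 mg/kg meets the Category TX criterion (Toxic), so the laboratory reagent is Category TX.
The road limit for Category TX is 1 g.

1 g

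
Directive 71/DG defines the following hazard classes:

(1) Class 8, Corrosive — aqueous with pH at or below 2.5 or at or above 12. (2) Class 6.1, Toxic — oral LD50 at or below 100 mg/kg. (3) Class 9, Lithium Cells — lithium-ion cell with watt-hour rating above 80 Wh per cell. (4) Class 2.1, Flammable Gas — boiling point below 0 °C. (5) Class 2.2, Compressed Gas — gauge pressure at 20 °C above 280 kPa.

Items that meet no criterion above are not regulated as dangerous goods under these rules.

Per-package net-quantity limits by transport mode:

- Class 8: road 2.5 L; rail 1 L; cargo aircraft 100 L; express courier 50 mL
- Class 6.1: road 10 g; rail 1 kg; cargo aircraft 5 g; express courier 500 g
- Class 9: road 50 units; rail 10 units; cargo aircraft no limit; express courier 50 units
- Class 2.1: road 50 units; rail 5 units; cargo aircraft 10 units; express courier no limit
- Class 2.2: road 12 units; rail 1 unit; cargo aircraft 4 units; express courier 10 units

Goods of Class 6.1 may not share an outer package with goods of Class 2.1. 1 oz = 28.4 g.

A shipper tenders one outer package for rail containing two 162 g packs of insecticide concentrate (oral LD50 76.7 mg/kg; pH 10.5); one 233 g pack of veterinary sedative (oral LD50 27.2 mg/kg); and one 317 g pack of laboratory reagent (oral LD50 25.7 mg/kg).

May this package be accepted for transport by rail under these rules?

Insecticide concentrate: oral LD50 76.7 mg/kg ≤ 100 mg/kg → Class 6.1 (Toxic).
With oral LD50 27.2 mg/kg (≤ 100 mg/kg), the veterinary sedative falls in Class 6.1.
Oral LD50 25.7 mg/kg meets the Class 6.1 criterion (Toxic), so the laboratory reagent is Class 6.1.
Total Class 6.1: (two 162 g packs = 324 g) + 233 g + 317 g = 874 g.
874 g is within the rail limit of 1 kg for Class 6.1.

Yes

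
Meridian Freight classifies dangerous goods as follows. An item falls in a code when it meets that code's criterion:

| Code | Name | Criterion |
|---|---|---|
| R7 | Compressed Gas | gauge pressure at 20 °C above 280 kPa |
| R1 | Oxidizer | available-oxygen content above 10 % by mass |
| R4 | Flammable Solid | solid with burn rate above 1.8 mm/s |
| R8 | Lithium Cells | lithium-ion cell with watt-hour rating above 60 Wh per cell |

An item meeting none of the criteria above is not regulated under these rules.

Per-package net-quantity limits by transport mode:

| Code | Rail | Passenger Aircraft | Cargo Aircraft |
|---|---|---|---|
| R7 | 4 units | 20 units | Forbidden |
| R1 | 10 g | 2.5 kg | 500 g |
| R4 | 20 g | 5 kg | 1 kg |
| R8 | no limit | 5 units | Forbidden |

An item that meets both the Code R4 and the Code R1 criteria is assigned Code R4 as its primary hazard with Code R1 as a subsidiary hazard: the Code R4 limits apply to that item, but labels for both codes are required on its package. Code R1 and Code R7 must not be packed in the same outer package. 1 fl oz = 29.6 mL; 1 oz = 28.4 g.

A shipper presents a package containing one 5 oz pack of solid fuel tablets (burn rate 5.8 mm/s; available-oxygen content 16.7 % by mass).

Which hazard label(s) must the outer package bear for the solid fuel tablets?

Solid fuel tablets: burn rate 5.8 mm/s > 1.8 mm/s → Code R4 (Flammable Solid).
Solid fuel tablets: available-oxygen content 16.7 % by mass > 10 % by mass → Code R1 (Oxidizer).
By the precedence rule Code R4 is primary and Code R1 is subsidiary, and that rule requires both labels on the package.

Code R1 and R4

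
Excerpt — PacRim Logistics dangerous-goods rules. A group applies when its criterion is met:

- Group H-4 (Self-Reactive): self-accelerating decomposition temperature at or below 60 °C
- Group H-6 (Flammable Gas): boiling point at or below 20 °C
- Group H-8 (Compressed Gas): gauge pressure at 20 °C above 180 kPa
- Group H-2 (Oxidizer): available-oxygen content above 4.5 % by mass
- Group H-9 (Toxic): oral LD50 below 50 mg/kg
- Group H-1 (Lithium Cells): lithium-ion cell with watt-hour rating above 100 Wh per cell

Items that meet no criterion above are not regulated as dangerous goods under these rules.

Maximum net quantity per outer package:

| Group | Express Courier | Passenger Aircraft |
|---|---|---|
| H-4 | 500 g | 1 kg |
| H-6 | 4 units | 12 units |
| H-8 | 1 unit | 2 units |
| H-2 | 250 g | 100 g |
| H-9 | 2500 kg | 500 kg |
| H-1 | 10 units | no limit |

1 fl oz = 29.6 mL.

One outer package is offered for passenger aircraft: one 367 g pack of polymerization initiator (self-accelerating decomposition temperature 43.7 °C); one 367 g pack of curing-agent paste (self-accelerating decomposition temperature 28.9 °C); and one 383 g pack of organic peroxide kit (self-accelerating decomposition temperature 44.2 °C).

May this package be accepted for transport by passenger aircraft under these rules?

No

Polymerization initiator: self-accelerating decomposition temperature 43.7 °C ≤ 60 °C → Group H-4 (Self-Reactive).
With self-accelerating decomposition temperature 28.9 °C (≤ 60 °C), the curing-agent paste falls in Group H-4.
Organic peroxide kit: self-accelerating decomposition temperature 44.2 °C ≤ 60 °C → Group H-4 (Self-Reactive).
Total Group H-4: 367 g + 367 g + 383 g = 1.117 kg.
1.117 kg exceeds the passenger aircraft limit of 1 kg for Group H-4.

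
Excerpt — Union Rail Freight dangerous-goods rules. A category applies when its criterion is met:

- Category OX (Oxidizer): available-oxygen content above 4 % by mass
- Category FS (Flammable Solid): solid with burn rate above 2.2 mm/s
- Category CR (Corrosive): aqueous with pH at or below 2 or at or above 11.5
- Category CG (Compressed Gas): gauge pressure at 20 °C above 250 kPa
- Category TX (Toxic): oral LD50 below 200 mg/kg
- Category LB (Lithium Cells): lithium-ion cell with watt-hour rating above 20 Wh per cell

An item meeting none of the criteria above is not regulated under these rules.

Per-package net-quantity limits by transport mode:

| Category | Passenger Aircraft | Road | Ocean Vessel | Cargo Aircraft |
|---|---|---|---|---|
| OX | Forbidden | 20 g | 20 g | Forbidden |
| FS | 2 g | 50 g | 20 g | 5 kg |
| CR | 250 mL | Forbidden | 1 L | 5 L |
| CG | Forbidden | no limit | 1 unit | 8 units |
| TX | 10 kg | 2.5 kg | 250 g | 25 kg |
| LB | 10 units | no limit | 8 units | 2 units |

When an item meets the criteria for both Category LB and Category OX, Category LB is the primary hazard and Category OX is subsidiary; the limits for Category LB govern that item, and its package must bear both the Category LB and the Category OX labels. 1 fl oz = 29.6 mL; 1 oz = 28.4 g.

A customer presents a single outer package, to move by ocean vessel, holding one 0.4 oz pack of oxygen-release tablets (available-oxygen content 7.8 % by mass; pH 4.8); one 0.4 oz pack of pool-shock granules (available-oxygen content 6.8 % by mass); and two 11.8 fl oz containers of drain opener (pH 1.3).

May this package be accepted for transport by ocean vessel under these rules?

No

Available-oxygen content 7.8 % by mass meets the Category OX criterion (Oxidizer), so the oxygen-release tablets are Category OX.
With available-oxygen content 6.8 % by mass (> 4 % by mass), the pool-shock granules fall in Category OX.
With pH 1.3 (≤ 2), the drain opener falls in Category CR.
Category CR quantity: two 11.8 fl oz containers = 698.56 mL.
That is within the Category CR ocean vessel limit of 1 L.
Total Category OX: (one 0.4 oz pack = 11.36 g) + (one 0.4 oz pack = 11.36 g) = 22.72 g.
22.72 g > 20 g (ocean vessel limit, Category OX) — over the limit.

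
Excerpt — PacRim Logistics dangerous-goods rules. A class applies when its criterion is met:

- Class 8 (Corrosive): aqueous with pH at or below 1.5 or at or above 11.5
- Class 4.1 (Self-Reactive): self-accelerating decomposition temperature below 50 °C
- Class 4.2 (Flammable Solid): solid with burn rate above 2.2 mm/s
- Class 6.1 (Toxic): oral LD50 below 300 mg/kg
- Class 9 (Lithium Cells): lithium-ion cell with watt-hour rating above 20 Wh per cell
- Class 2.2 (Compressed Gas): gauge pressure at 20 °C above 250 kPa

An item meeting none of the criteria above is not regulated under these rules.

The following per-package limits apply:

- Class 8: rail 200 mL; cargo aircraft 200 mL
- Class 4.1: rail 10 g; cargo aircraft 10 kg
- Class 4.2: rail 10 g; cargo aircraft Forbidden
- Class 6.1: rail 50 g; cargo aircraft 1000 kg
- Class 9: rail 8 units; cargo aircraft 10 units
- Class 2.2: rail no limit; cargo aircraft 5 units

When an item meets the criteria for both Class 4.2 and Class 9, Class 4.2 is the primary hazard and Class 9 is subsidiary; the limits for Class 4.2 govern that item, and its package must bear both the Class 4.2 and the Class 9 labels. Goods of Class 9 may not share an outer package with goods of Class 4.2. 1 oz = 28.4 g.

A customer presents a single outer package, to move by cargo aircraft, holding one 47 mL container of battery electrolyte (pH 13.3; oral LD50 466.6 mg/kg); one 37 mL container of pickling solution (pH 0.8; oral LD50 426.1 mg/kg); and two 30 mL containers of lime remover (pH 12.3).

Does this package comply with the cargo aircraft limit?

pH 13.3 meets the Class 8 criterion (Corrosive), so the battery electrolyte is Class 8.
The pickling solution has pH 0.8, which is ≤ 1.5, so it is Class 8 (Corrosive).
The lime remover has pH 12.3, which is ≥ 11.5, so it is Class 8 (Corrosive).
Total Class 8: 47 mL + 37 mL + (two 30 mL containers = 60 mL) = 144 mL.
That is within the Class 8 cargo aircraft limit of 200 mL.

Yes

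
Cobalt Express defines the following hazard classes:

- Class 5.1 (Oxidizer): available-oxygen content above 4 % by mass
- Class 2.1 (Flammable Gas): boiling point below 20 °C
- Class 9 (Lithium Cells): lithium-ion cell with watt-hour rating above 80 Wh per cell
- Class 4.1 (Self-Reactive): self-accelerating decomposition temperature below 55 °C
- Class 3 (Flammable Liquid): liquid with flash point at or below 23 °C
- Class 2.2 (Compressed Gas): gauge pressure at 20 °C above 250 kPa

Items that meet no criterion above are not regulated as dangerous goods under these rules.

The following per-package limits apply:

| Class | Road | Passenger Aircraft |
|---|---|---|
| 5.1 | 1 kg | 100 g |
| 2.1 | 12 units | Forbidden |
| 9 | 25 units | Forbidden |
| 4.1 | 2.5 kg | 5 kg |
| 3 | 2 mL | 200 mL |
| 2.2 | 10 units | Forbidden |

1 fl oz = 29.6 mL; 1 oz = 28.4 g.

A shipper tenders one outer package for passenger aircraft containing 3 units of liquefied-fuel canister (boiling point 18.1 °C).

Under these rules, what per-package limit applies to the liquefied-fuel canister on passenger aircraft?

The liquefied-fuel canister has boiling point 18.1 °C, which is < 20 °C, so it is Class 2.1 (Flammable Gas).
The passenger aircraft limit for Class 2.1 is Forbidden.

Forbidden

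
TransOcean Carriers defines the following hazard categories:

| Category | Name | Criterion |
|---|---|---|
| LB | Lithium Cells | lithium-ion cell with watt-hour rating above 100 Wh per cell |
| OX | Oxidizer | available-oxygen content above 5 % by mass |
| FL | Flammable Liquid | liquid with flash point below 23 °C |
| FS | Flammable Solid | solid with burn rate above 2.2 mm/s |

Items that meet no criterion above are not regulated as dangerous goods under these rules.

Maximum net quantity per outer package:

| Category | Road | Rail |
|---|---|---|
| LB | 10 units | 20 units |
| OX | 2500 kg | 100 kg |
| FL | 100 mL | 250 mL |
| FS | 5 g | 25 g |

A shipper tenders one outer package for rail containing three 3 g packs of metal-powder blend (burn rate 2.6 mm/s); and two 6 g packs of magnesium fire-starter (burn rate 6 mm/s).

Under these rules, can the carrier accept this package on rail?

Yes

Burn rate 2.6 mm/s meets the Category FS criterion (Flammable Solid), so the metal-powder blend is Category FS.
Burn rate 6 mm/s meets the Category FS criterion (Flammable Solid), so the magnesium fire-starter is Category FS.
Category FS net quantity: (three 3 g packs = 9 g) + (two 6 g packs = 12 g) = 21 g.
That is within the Category FS rail limit of 25 g.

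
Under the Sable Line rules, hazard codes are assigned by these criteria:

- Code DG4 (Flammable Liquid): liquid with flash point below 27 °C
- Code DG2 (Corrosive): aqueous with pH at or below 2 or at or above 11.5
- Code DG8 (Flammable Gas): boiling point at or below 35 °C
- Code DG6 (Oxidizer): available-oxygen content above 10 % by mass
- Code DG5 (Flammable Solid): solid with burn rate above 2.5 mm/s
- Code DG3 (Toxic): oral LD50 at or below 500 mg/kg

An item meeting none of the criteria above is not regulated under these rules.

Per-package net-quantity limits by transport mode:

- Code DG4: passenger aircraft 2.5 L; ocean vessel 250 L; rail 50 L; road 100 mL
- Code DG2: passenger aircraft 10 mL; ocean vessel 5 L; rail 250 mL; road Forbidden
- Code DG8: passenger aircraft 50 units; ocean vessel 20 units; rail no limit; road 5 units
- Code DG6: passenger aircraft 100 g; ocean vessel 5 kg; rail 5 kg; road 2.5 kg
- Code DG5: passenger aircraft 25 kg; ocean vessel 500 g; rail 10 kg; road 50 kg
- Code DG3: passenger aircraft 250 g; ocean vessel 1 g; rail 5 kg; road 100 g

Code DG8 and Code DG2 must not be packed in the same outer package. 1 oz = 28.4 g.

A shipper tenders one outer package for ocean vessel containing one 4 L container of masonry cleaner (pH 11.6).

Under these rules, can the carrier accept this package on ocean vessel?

Yes

With pH 11.6 (≥ 11.5), the masonry cleaner falls in Code DG2.
Code DG2 quantity: 4 L.
4 L is within the ocean vessel limit of 5 L for Code DG2.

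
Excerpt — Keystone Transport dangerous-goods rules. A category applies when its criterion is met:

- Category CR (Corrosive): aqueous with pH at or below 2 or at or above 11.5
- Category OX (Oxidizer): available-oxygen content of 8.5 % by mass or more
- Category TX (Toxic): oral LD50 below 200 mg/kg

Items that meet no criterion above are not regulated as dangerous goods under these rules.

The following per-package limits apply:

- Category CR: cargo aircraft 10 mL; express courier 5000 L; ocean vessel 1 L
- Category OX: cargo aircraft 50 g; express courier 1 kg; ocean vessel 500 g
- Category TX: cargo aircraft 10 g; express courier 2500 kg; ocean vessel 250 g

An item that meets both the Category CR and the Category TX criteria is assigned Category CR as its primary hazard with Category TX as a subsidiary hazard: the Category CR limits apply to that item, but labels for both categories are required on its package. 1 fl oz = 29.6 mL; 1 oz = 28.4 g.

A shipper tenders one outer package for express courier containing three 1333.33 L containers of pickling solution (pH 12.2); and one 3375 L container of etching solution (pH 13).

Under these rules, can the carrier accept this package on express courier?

pH 12.2 meets the Category CR criterion (Corrosive), so the pickling solution is Category CR.
Etching solution: pH 13 ≥ 11.5 → Category CR (Corrosive).
Category CR net quantity: (three 1333.33 L containers = 3999.99 L) + 3375 L = 7374.99 L.
That exceeds the Category CR express courier limit of 5000 L.

No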